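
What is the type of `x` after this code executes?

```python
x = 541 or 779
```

'or' returns first truthy value (int)

int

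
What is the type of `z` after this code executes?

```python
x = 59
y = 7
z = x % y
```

int % int = int

int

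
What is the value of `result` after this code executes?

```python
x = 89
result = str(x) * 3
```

x = 89; result = '898989'

'898989'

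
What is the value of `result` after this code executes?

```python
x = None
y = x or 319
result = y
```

x = None; y = 319; result = 319

319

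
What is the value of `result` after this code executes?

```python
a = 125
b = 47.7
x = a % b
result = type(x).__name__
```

a is int; b is float; x is float; result = 'float'

'float'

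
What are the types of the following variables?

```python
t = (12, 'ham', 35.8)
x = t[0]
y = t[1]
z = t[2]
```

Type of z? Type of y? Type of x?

tuple[2] is float; tuple[1] is str; tuple[0] is int

float, str, int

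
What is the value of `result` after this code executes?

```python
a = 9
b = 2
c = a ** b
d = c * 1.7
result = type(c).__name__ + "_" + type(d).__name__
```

a is int; b is int; c is int; d is float; result = 'int_float'

'int_float'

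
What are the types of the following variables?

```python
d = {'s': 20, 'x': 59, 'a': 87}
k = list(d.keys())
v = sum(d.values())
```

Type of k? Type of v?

list() converts to list; sum of ints is int

list, int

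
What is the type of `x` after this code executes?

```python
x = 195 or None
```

'or' returns first truthy value

int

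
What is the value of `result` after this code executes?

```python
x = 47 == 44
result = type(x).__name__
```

x is bool; result = 'bool'

'bool'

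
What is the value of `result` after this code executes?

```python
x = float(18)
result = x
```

x = 18.0; result = 18.0

18.0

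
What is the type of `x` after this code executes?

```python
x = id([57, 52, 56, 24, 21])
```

id() returns int

int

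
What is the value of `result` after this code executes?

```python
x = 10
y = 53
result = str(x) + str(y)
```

x = 10; y = 53; result = '1053'

'1053'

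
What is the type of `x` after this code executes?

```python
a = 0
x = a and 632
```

'and' returns first falsy value (0 is int)

int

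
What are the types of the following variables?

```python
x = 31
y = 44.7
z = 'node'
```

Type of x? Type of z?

x is assigned a bare integer (no decimal point), so it is an int; z is assigned a quoted string literal, so it is a str

int, str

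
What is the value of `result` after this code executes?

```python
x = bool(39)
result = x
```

x = True; result = True

True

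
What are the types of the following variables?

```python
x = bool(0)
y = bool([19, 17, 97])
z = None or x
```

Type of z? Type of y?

None or bool returns the bool; bool() returns bool

bool, bool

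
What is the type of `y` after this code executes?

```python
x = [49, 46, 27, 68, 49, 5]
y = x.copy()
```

list.copy() returns list

list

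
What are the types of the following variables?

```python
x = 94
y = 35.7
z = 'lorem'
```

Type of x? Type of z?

x is assigned a bare integer (no decimal point), so it is an int; z is assigned a quoted string literal, so it is a str

int, str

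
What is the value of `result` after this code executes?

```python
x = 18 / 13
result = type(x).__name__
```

x is float; result = 'float'

'float'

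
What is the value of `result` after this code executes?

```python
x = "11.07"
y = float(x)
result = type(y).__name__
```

x is str; y is float; result = 'float'

'float'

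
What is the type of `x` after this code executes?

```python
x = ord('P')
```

ord() returns int (code point)

int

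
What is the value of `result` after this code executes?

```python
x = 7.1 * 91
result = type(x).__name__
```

x is float; result = 'float'

'float'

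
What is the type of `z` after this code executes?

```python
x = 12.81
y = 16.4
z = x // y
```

float // float = float

float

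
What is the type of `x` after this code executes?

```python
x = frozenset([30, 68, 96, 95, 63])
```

frozenset() returns frozenset

frozenset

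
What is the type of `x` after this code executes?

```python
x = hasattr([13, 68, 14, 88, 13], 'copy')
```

hasattr() returns bool

bool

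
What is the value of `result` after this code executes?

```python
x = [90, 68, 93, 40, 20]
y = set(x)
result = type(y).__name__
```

x is list; y is set; result = 'set'

'set'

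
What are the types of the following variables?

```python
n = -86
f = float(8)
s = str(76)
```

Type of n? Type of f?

n is assigned a bare integer (no decimal point), so it is an int; f is assigned the result of calling float(), which returns a float

int, float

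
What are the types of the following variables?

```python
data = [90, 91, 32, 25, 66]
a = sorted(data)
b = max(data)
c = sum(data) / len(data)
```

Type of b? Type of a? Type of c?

max of ints returns int; sorted() returns list; int / int = float

int, list, float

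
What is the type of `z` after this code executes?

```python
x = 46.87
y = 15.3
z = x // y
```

float // float = float

float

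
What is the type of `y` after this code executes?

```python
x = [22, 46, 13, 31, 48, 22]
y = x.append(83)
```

list.append() returns None (mutates in place)

NoneType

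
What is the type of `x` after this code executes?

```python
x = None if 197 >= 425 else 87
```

197 >= 425 is False, so the else branch is taken

int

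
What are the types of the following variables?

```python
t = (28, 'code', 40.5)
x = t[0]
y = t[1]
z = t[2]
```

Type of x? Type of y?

tuple[0] is int; tuple[1] is str

int, str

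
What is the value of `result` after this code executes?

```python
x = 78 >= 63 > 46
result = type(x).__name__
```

x is bool; result = 'bool'

'bool'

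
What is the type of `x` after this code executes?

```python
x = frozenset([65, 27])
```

frozenset() returns frozenset

frozenset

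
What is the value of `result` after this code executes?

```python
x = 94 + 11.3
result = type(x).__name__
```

x is float; result = 'float'

'float'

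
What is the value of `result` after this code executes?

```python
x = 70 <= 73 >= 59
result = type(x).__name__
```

x is bool; result = 'bool'

'bool'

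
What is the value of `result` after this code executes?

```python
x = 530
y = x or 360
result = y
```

x = 530; y = 530; result = 530

530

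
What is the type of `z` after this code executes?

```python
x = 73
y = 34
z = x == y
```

Equality comparison returns bool

bool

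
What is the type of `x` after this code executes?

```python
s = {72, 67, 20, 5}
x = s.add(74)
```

set.add() returns None (mutates in place)

NoneType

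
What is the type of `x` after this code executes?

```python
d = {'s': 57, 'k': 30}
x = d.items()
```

dict.items() returns dict_items view

dict_items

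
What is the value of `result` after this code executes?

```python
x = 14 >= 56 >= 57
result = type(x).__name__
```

x is bool; result = 'bool'

'bool'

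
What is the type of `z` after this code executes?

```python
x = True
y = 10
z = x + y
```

bool + int = int (bool is subclass of int)

int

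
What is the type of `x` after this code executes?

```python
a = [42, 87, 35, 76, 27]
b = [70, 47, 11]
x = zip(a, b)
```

zip() returns a zip object

zip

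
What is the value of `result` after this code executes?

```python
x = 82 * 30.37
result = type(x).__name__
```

x is float; result = 'float'

'float'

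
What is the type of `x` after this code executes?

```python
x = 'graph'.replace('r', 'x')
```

str.replace() returns str

str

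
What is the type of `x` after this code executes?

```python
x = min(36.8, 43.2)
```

min() of floats returns float

float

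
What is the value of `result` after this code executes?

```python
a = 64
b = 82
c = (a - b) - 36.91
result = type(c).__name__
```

a is int; b is int; c is float; result = 'float'

'float'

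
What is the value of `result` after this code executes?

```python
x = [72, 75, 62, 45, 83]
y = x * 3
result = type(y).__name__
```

x is list; y is list; result = 'list'

'list'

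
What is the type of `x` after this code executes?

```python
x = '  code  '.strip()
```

str.strip() returns str

str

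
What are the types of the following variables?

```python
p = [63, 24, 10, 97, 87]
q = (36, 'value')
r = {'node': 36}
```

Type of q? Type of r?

q is assigned a tuple (parenthesized, comma-separated values); r is assigned a dict literal ({key: value})

tuple, dict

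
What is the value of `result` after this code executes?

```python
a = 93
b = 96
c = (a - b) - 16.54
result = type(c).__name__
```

a is int; b is int; c is float; result = 'float'

'float'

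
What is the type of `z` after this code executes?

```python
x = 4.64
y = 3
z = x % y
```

float % int = float

float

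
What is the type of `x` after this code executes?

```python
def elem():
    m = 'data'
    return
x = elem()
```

Bare return returns None

NoneType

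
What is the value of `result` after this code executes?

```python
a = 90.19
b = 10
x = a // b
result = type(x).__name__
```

a is float; b is int; x is float; result = 'float'

'float'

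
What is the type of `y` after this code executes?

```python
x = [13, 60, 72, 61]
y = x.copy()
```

list.copy() returns list

list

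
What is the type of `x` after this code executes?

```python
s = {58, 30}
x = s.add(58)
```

set.add() returns None (mutates in place)

NoneType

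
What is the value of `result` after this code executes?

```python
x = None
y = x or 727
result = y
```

x = None; y = 727; result = 727

727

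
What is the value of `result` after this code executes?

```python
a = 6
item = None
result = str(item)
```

a = 6; item = None; result = 'None'

'None'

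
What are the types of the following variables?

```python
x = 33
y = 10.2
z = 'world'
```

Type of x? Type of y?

x is assigned a bare integer (no decimal point), so it is an int; y is assigned a number with a decimal point, so it is a float

int, float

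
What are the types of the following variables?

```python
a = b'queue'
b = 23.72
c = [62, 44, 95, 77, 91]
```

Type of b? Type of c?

b is assigned a number with a decimal point, so it is a float; c is assigned a list literal (square brackets)

float, list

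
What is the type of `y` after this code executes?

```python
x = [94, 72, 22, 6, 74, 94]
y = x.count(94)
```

list.count() returns int

int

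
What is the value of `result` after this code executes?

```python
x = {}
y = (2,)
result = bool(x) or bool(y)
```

x = {}; y = (2,); result = True

True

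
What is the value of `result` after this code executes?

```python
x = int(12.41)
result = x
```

x = 12; result = 12

12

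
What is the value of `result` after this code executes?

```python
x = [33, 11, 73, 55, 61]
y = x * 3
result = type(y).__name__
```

x is list; y is list; result = 'list'

'list'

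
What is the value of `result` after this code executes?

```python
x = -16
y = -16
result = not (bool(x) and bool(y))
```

x = -16; y = -16; result = False

False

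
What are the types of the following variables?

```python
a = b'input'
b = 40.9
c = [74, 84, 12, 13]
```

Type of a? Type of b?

a is assigned a bytes literal (b'...' prefix); b is assigned a number with a decimal point, so it is a float

bytes, float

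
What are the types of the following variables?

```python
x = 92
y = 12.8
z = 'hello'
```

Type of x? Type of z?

x is assigned a bare integer (no decimal point), so it is an int; z is assigned a quoted string literal, so it is a str

int, str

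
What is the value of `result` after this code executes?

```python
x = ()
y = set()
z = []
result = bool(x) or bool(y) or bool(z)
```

x = (); y = set(); z = []; result = False

False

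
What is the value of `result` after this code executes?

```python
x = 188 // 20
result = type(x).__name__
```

x is int; result = 'int'

'int'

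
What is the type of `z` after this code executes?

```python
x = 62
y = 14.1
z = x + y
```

int + float = float

float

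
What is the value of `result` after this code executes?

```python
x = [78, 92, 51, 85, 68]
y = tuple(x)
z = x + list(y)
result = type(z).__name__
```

x is list; y is tuple; z is list; result = 'list'

'list'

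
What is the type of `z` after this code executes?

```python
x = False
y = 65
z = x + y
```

bool + int = int (bool is subclass of int)

int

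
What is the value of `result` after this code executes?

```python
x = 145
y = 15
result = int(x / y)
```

x = 145; y = 15; result = 9

9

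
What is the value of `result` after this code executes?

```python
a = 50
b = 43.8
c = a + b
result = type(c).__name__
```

a is int; b is float; c is float; result = 'float'

'float'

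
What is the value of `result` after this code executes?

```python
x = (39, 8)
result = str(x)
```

x = (39, 8); result = '(39, 8)'

'(39, 8)'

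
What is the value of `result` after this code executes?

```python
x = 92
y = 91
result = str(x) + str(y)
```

x = 92; y = 91; result = '9291'

'9291'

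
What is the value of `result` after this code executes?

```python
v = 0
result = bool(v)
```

v = 0; result = False

False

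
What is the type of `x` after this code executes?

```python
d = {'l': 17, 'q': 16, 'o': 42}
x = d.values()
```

.values() returns dict_values view

dict_values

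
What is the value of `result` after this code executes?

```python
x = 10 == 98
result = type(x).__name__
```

x is bool; result = 'bool'

'bool'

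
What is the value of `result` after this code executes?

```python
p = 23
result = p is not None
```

p = 23; result = True

True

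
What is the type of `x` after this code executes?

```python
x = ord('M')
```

ord() returns int (code point)

int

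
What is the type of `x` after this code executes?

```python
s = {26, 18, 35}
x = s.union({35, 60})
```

set.union() returns a new set

set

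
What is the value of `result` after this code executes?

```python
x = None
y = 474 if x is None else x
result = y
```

x = None; y = 474; result = 474

474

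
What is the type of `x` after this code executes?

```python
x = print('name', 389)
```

print() returns None

NoneType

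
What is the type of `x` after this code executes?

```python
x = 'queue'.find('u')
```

str.find() returns int index

int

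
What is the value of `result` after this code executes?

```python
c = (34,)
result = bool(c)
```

c = (34,); result = True

True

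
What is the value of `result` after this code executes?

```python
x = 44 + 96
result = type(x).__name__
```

x is int; result = 'int'

'int'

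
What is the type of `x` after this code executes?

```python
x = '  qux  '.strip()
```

str.strip() returns str

str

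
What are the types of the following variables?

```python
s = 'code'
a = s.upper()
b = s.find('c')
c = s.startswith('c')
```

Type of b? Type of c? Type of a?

find() returns int; startswith() returns bool; upper() returns str

int, bool, str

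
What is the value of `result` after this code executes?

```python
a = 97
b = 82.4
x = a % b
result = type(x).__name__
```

a is int; b is float; x is float; result = 'float'

'float'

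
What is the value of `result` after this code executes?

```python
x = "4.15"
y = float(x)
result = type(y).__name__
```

x is str; y is float; result = 'float'

'float'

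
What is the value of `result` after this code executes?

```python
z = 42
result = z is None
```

z = 42; result = False

False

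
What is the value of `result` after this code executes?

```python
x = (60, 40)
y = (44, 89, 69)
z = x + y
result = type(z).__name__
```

x is tuple; y is tuple; z is tuple; result = 'tuple'

'tuple'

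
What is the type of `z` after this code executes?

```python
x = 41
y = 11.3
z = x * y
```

int * float = float

float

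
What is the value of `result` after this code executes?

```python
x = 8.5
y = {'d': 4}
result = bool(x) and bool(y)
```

x = 8.5; y = {'d': 4}; result = True

True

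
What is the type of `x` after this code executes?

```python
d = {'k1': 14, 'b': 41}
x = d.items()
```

dict.items() returns dict_items view

dict_items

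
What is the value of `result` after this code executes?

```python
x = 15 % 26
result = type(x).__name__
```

x is int; result = 'int'

'int'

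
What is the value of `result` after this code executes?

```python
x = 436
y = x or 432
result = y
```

x = 436; y = 436; result = 436

436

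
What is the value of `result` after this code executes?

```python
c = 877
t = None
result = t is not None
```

c = 877; t = None; result = False

False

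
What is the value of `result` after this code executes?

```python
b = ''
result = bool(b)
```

b = ''; result = False

False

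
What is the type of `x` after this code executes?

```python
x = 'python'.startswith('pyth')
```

str.startswith() returns bool

bool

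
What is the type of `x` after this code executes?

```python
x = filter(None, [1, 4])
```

filter() returns a filter object

filter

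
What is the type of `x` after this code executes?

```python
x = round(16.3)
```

round() with no decimal places returns int

int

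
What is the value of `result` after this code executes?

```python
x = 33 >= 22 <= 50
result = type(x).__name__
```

x is bool; result = 'bool'

'bool'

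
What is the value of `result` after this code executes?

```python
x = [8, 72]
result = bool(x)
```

x = [8, 72]; result = True

True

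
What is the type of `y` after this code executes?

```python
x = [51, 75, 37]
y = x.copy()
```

list.copy() returns list

list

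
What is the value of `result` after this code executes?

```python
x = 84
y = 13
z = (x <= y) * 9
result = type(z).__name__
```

x is int; y is int; z is int; result = 'int'

'int'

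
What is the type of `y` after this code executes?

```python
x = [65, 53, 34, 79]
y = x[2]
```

Indexing list[int] returns int

int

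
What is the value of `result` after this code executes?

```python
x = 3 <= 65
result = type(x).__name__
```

x is bool; result = 'bool'

'bool'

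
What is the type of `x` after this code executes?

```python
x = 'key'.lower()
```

str.lower() returns str

str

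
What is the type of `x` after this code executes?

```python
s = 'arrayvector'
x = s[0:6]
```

Slicing a str returns str

str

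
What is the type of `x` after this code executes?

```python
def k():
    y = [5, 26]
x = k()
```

Function without return returns None

NoneType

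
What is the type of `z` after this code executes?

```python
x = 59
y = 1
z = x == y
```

Equality comparison returns bool

bool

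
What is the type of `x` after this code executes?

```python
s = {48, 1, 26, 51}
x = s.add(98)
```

set.add() returns None (mutates in place)

NoneType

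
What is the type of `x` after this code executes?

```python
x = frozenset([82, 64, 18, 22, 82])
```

frozenset() returns frozenset

frozenset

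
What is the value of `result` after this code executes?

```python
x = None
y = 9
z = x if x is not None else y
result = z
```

x = None; y = 9; z = 9; result = 9

9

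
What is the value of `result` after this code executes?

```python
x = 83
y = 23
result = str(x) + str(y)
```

x = 83; y = 23; result = '8323'

'8323'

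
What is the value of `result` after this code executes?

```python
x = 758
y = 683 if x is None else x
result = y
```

x = 758; y = 758; result = 758

758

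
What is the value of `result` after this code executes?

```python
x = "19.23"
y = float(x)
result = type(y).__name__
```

x is str; y is float; result = 'float'

'float'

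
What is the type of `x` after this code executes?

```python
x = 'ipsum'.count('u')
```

str.count() returns int

int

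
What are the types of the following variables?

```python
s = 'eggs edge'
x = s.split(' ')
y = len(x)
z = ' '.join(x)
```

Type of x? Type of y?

str.split() returns list; len() returns int

list, int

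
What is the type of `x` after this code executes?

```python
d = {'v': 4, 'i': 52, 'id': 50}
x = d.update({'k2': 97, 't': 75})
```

dict.update() returns None

NoneType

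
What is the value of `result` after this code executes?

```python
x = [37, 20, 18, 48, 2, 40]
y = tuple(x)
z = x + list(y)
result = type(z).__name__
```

x is list; y is tuple; z is list; result = 'list'

'list'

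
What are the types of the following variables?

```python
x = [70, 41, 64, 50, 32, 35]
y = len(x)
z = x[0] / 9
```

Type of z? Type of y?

int / int = float; len() returns int

float, int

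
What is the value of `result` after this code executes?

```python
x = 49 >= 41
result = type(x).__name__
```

x is bool; result = 'bool'

'bool'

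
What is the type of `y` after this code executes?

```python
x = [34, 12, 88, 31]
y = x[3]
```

Indexing list[int] returns int

int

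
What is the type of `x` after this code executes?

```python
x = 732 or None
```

'or' returns first truthy value

int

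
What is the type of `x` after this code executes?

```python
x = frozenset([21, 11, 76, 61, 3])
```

frozenset() returns frozenset

frozenset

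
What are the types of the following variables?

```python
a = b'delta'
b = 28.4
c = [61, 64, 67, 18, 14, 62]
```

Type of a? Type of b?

a is assigned a bytes literal (b'...' prefix); b is assigned a number with a decimal point, so it is a float

bytes, float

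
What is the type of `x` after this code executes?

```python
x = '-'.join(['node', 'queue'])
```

str.join() returns str

str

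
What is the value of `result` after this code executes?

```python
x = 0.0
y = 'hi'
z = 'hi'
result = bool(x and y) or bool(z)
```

x = 0.0; y = 'hi'; z = 'hi'; result = True

True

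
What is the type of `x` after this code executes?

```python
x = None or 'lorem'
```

'or' with None returns the other truthy value (str)

str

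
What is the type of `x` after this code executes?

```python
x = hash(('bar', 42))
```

hash() returns int

int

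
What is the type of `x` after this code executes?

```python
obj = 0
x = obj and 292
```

'and' returns first falsy value (0 is int)

int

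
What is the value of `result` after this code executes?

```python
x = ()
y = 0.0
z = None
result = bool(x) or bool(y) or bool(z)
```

x = (); y = 0.0; z = None; result = False

False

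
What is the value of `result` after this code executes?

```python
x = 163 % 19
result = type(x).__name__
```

x is int; result = 'int'

'int'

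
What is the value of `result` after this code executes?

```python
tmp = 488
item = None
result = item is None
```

tmp = 488; item = None; result = True

True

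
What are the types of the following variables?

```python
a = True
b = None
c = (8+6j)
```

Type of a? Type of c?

a is assigned the constant True, which has type bool; c is assigned (8+6j), an int plus an imaginary literal (j suffix), which evaluates to complex

bool, complex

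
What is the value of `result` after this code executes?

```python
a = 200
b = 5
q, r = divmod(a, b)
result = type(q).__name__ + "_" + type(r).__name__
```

a is int; b is int; q is int; r is int; result = 'int_int'

'int_int'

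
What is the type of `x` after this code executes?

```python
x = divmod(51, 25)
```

divmod() returns tuple of (quotient, remainder)

tuple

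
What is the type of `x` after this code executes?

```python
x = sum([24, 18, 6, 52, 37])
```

sum() of ints returns int

int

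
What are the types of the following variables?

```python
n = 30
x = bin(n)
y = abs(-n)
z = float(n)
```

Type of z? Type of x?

float() returns float; bin() returns str

float, str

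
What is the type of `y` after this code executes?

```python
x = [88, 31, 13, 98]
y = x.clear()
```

list.clear() returns None

NoneType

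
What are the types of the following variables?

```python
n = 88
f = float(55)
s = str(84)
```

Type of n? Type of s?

n is assigned a bare integer (no decimal point), so it is an int; s is assigned the result of calling str(), which returns a str

int, str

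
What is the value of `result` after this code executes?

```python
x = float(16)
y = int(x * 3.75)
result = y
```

x = 16.0; y = 60; result = 60

60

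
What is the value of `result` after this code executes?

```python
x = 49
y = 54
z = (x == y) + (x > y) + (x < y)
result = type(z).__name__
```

x is int; y is int; z is int; result = 'int'

'int'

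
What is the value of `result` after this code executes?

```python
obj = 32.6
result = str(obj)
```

obj = 32.6; result = '32.6'

'32.6'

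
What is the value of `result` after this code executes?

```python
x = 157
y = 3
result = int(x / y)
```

x = 157; y = 3; result = 52

52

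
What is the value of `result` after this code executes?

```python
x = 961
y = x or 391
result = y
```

x = 961; y = 961; result = 961

961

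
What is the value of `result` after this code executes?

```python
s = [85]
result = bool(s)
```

s = [85]; result = True

True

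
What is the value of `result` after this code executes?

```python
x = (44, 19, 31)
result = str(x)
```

x = (44, 19, 31); result = '(44, 19, 31)'

'(44, 19, 31)'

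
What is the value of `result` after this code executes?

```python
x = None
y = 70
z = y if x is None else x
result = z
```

x = None; y = 70; z = 70; result = 70

70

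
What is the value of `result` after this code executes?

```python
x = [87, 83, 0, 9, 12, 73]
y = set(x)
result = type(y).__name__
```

x is list; y is set; result = 'set'

'set'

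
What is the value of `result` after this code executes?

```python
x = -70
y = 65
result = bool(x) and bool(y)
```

x = -70; y = 65; result = True

True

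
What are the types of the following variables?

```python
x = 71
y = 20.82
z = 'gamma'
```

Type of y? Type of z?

y is assigned a number with a decimal point, so it is a float; z is assigned a quoted string literal, so it is a str

float, str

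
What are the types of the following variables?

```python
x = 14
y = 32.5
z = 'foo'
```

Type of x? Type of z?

x is assigned a bare integer (no decimal point), so it is an int; z is assigned a quoted string literal, so it is a str

int, str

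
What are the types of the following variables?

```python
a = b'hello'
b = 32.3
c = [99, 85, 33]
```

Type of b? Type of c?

b is assigned a number with a decimal point, so it is a float; c is assigned a list literal (square brackets)

float, list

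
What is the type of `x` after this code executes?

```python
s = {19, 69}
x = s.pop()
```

Popping from set[int] returns int

int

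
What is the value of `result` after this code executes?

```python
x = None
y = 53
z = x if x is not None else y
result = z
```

x = None; y = 53; z = 53; result = 53

53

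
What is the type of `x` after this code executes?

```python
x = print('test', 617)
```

print() returns None

NoneType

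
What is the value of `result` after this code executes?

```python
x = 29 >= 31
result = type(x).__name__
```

x is bool; result = 'bool'

'bool'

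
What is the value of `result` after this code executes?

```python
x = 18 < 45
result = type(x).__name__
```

x is bool; result = 'bool'

'bool'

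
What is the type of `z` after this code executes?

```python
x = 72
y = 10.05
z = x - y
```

int - float = float

float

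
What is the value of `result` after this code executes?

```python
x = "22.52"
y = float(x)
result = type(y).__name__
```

x is str; y is float; result = 'float'

'float'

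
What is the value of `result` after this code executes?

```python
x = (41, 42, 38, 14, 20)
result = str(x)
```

x = (41, 42, 38, 14, 20); result = '(41, 42, 38, 14, 20)'

'(41, 42, 38, 14, 20)'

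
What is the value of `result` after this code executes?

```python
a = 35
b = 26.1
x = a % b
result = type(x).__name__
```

a is int; b is float; x is float; result = 'float'

'float'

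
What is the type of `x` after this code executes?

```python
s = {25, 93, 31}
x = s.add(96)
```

set.add() returns None (mutates in place)

NoneType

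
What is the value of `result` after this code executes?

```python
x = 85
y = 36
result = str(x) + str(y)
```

x = 85; y = 36; result = '8536'

'8536'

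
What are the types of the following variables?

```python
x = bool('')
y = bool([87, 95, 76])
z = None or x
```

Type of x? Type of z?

bool() returns bool; None or bool returns the bool

bool, bool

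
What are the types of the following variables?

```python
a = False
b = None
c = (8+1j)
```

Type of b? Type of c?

b is assigned None, whose type is NoneType; c is assigned (8+1j), an int plus an imaginary literal (j suffix), which evaluates to complex

NoneType, complex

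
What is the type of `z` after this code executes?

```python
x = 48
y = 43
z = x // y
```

int // int = int

int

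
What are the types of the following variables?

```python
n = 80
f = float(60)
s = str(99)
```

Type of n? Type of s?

n is assigned a bare integer (no decimal point), so it is an int; s is assigned the result of calling str(), which returns a str

int, str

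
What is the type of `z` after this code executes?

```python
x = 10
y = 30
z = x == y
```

Equality comparison returns bool

bool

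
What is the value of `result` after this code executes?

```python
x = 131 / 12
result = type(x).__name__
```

x is float; result = 'float'

'float'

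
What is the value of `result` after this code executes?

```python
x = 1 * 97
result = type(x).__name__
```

x is int; result = 'int'

'int'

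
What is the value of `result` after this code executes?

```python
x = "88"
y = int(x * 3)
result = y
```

x = '88'; y = 888888; result = 888888

888888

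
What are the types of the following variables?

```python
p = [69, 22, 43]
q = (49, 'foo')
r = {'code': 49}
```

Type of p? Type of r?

p is assigned a list literal (square brackets); r is assigned a dict literal ({key: value})

list, dict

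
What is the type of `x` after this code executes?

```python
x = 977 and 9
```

'and' with truthy values returns last operand (int)

int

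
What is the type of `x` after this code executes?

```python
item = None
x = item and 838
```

'and' returns first falsy value (None)

NoneType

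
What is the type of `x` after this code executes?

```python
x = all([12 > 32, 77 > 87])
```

all() returns bool

bool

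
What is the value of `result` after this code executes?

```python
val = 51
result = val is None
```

val = 51; result = False

False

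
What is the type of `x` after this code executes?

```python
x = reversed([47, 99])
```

reversed() on a list returns list_reverseiterator

list_reverseiterator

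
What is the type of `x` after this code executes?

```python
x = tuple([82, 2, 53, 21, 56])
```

tuple() constructor returns tuple

tuple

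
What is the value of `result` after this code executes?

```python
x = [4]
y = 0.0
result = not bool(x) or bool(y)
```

x = [4]; y = 0.0; result = False

False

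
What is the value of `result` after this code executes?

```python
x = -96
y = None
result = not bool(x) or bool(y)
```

x = -96; y = None; result = False

False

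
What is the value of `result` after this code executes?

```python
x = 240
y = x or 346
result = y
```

x = 240; y = 240; result = 240

240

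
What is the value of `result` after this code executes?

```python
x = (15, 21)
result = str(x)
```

x = (15, 21); result = '(15, 21)'

'(15, 21)'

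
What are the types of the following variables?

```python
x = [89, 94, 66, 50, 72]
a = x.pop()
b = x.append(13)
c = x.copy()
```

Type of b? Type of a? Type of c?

append() returns None; pop() returns element; copy() returns list

NoneType, int, list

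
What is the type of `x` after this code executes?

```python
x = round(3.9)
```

round() with no decimal places returns int

int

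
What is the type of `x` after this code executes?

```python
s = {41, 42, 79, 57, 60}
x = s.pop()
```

Popping from set[int] returns int

int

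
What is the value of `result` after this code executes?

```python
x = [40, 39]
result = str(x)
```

x = [40, 39]; result = '[40, 39]'

'[40, 39]'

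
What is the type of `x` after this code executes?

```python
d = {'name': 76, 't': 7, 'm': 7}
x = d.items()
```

dict.items() returns dict_items view

dict_items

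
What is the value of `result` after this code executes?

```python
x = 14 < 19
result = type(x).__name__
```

x is bool; result = 'bool'

'bool'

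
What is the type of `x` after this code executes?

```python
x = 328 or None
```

'or' returns first truthy value

int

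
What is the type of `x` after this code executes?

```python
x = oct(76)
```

oct() returns str representation

str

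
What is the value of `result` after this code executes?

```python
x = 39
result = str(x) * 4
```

x = 39; result = '39393939'

'39393939'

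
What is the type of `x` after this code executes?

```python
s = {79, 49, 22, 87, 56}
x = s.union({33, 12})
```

set.union() returns a new set

set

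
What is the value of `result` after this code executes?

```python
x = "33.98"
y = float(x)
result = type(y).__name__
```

x is str; y is float; result = 'float'

'float'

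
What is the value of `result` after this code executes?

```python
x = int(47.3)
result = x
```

x = 47; result = 47

47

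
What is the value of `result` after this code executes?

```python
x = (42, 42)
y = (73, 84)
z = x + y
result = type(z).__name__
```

x is tuple; y is tuple; z is tuple; result = 'tuple'

'tuple'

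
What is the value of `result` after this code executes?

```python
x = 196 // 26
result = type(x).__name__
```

x is int; result = 'int'

'int'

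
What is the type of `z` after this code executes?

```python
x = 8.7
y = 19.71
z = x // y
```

float // float = float

float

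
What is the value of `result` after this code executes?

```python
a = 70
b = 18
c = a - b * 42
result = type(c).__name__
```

a is int; b is int; c is int; result = 'int'

'int'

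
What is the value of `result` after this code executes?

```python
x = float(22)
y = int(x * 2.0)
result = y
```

x = 22.0; y = 44; result = 44

44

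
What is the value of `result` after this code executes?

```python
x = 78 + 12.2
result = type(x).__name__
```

x is float; result = 'float'

'float'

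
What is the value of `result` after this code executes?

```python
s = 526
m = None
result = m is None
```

s = 526; m = None; result = True

True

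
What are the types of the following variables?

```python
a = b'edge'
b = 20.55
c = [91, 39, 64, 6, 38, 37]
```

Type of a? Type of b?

a is assigned a bytes literal (b'...' prefix); b is assigned a number with a decimal point, so it is a float

bytes, float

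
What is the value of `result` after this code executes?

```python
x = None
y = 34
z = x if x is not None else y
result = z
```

x = None; y = 34; z = 34; result = 34

34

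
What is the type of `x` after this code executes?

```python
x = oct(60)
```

oct() returns str representation

str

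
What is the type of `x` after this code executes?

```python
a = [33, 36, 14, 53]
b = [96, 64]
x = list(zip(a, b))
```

list(zip()) returns a list of tuples

list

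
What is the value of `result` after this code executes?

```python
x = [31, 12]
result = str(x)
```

x = [31, 12]; result = '[31, 12]'

'[31, 12]'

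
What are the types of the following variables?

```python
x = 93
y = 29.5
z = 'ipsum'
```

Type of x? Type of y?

x is assigned a bare integer (no decimal point), so it is an int; y is assigned a number with a decimal point, so it is a float

int, float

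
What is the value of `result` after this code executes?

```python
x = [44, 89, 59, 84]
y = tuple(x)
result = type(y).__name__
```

x is list; y is tuple; result = 'tuple'

'tuple'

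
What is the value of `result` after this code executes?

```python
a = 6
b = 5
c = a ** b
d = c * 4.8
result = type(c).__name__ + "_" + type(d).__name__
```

a is int; b is int; c is int; d is float; result = 'int_float'

'int_float'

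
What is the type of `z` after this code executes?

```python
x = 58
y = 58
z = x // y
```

int // int = int

int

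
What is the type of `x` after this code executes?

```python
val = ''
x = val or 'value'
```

'or' returns first truthy value (str)

str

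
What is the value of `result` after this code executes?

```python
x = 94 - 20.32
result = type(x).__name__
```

x is float; result = 'float'

'float'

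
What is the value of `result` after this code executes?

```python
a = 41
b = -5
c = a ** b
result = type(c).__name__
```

a is int; b is int; c is float; result = 'float'

'float'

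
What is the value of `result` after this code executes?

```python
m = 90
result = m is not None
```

m = 90; result = True

True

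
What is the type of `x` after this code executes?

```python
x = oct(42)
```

oct() returns str representation

str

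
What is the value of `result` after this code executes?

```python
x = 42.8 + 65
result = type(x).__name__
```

x is float; result = 'float'

'float'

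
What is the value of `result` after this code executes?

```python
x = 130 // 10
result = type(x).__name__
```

x is int; result = 'int'

'int'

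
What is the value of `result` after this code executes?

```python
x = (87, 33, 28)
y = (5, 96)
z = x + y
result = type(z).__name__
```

x is tuple; y is tuple; z is tuple; result = 'tuple'

'tuple'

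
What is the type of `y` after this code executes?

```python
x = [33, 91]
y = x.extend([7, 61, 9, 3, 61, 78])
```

list.extend() returns None

NoneType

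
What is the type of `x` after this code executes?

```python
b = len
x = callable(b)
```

callable() returns bool

bool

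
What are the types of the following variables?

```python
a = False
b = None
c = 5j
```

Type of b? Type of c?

b is assigned None, whose type is NoneType; c is assigned 5j, an imaginary literal (j suffix), which has type complex

NoneType, complex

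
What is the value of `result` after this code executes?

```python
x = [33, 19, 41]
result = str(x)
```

x = [33, 19, 41]; result = '[33, 19, 41]'

'[33, 19, 41]'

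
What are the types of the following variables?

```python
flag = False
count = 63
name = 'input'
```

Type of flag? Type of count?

flag is assigned the constant False, which has type bool; count is assigned a bare integer (no decimal point), so it is an int

bool, int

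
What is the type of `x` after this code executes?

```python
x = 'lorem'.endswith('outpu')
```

str.endswith() returns bool

bool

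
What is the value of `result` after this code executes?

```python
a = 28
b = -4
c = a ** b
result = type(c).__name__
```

a is int; b is int; c is float; result = 'float'

'float'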